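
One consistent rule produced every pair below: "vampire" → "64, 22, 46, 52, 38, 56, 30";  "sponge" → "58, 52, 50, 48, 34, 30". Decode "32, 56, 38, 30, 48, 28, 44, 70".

friendly

With a=1..z=26, the number is 2·pos + 20.
Undoing it on 32, 56, 38, 30, 48, 28, 44, 70: 32→(32−20)÷2=6=f, 56→(56−20)÷2=18=r, 38→(38−20)÷2=9=i, 30→(30−20)÷2=5=e, 48→(48−20)÷2=14=n, 28→(28−20)÷2=4=d, 44→(44−20)÷2=12=l, 70→(70−20)÷2=25=y.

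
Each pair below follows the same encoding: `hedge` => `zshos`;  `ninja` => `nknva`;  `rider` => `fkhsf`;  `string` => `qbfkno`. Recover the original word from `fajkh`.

This is an affine cipher: with a=0,…,z=25, each position x becomes (11x+0) mod 26.
Decoding fajkh: f(5)→19·(5−0)≡17=r; a(0)→19·(0−0)≡0=a; j(9)→19·(9−0)≡15=p; k(10)→19·(10−0)≡8=i; h(7)→19·(7−0)≡3=d (all mod 26).

rapid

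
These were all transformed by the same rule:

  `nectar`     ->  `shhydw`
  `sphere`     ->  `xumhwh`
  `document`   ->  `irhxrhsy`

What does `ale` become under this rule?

Two shifts are in play — +3 for a/e/i/o/u, +5 for every other letter.
On ale: a(vowel)+3=d, l(cons)+5=q, e(vowel)+3=h.

dqh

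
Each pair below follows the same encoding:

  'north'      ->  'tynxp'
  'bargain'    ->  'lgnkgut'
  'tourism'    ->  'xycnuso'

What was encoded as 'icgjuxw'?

quality

n(13)→t(19) and o(14)→y(24) fit y≡5x+6 (mod 26); the inverse of 5 mod 26 is 21. This is an affine cipher: with a=0,…,z=25, each position x becomes (5x+6) mod 26.
Decoding icgjuxw: i(8)→21·(8−6)≡16=q; c(2)→21·(2−6)≡20=u; g(6)→21·(6−6)≡0=a; j(9)→21·(9−6)≡11=l; u(20)→21·(20−6)≡8=i; x(23)→21·(23−6)≡19=t; w(22)→21·(22−6)≡24=y (all mod 26).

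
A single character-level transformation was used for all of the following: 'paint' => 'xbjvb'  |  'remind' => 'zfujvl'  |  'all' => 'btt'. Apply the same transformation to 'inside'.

Vowels shift forward by 1 and consonants shift forward by 8.
Applying it to inside: i(vowel)+1=j, n(cons)+8=v, s(cons)+8=a, i(vowel)+1=j, d(cons)+8=l, e(vowel)+1=f.

jvajlf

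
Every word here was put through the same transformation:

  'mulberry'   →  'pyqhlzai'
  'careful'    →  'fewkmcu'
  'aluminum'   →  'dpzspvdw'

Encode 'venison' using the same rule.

yisozww

In mulberry: m→p is +3, u→y is +4, l→q is +5, b→h is +6 — the shift increases by 1 each position. The shift increases by 1 at each position, starting from +3: 3, 4, 5, ….
On venison: v+3=y, e+4=i, n+5=s, i+6=o, s+7=z, o+8=w, n+9=w.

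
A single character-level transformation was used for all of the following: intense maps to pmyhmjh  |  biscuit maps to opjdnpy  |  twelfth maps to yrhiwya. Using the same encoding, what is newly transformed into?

i(8)→p(15) and n(13)→m(12) fit y≡15x+25 (mod 26); the inverse of 15 mod 26 is 7. Treating letters as 0–25, the rule is x ↦ 15x + 25 (mod 26).
Applying it to newly: n(13)→15·13+25≡12=m; e(4)→15·4+25≡7=h; w(22)→15·22+25≡17=r; l(11)→15·11+25≡8=i; y(24)→15·24+25≡21=v (all mod 26).

mhriv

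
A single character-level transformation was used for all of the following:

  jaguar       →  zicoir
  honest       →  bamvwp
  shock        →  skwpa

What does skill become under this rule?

ttqsa

The output letters match the input read backwards, each shifted +8: jaguar reversed is raugaj. Two steps: reverse the string, then apply a Caesar shift of +8.
On skill: reverse → lliks; then shift: l+8=t, l+8=t, i+8=q, k+8=s, s+8=a.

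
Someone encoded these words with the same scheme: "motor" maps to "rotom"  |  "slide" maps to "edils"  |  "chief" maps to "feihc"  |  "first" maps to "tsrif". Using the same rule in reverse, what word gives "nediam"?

maiden

The output letters match the input read backwards: motor reversed is rotom. It's just the letters in reverse order.
Reversing it on nediam: then reverse → maiden.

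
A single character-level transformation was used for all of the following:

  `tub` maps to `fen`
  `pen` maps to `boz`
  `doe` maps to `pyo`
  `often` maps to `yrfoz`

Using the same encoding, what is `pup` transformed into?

The shift depends on letter class: consonant t→f is +12, but vowel u→e is +10. Vowels shift forward by 10 and consonants shift forward by 12.
On pup: p(cons)+12=b, u(vowel)+10=e, p(cons)+12=b.

beb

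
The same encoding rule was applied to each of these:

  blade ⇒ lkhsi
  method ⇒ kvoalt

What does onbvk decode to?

The output letters match the input read backwards, each shifted +7: blade reversed is edalb. Read the word backwards and shift each letter +7.
Decoding onbvk: shift back: o−7=h, n−7=g, b−7=u, v−7=o, k−7=d → hguod; then reverse → dough.

dough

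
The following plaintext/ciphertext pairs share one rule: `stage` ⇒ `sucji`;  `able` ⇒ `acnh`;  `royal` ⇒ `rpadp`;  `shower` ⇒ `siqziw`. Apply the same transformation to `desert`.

dfuhvy

In stage: s→s is +0, t→u is +1, a→c is +2, g→j is +3 — the shift increases by 1 each position. Letter i (0-indexed) is shifted by i+0, so successive shifts are 0, 1, 2, ….
Applying it to desert: d+0=d, e+1=f, s+2=u, e+3=h, r+4=v, t+5=y.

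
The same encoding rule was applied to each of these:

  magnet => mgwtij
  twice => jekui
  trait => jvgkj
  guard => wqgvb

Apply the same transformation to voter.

xajiv

m(12)→m(12) and a(0)→g(6) fit y≡7x+6 (mod 26); the inverse of 7 mod 26 is 15. Each letter's alphabet position (a=0..z=25) is mapped through 7·x+6 mod 26 — an affine cipher.
On voter: v(21)→7·21+6≡23=x; o(14)→7·14+6≡0=a; t(19)→7·19+6≡9=j; e(4)→7·4+6≡8=i; r(17)→7·17+6≡21=v (all mod 26).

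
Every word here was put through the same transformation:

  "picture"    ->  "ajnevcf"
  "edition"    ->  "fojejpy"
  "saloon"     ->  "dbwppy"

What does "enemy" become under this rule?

Vowels shift forward by 1 and consonants shift forward by 11.
On enemy: e(vowel)+1=f, n(cons)+11=y, e(vowel)+1=f, m(cons)+11=x, y(cons)+11=j.

fyfxj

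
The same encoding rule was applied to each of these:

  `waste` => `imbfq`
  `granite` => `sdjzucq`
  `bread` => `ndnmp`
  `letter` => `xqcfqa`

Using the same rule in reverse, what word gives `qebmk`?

It's a Vigenère-style cipher with numeric key [12,12,9]: position i shifts by key[i mod 3].
Reversing it on qebmk: q−12=e, e−12=s, b−9=s, m−12=a, k−12=y.

essay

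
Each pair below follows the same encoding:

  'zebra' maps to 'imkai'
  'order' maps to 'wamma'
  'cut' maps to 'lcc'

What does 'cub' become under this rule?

lck

The shift depends on letter class: consonant z→i is +9, but vowel e→m is +8. The rule splits by letter class: vowels +8, consonants +9.
On cub: c(cons)+9=l, u(vowel)+8=c, b(cons)+9=k.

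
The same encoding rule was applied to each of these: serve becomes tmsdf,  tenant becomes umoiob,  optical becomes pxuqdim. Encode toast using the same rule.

Shifts by position in serve: pos 0: s→t (+1), pos 1: e→m (+8), pos 2: r→s (+1), pos 3: v→d (+8) — repeating every 2. A repeating key of period 2 is used — shifts +1, +8 over and over.
Applying it to toast: t+1=u, o+8=w, a+1=b, s+8=a, t+1=u.

uwbau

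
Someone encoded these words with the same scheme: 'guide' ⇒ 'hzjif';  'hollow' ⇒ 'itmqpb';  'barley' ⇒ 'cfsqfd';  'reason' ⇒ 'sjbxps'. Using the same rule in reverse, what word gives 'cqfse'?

blend

Shifts by position in guide: pos 0: g→h (+1), pos 1: u→z (+5), pos 2: i→j (+1), pos 3: d→i (+5) — repeating every 2. A repeating key of period 2 is used — shifts +1, +5 over and over.
Reversing it on cqfse: c−1=b, q−5=l, f−1=e, s−5=n, e−1=d.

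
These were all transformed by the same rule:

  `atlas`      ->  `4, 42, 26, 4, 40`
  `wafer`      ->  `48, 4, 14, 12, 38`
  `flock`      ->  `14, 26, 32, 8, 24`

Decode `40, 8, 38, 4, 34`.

scrap

a(#1)→4 and t(#20)→42: differences scale by 2, so n = 2·pos + 2. The formula is n = 2×(alphabet index, a=1) + 2.
Decoding 40, 8, 38, 4, 34: 40→(40−2)÷2=19=s, 8→(8−2)÷2=3=c, 38→(38−2)÷2=18=r, 4→(4−2)÷2=1=a, 34→(34−2)÷2=16=p.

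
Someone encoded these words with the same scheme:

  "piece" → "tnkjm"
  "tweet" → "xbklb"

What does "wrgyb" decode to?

In piece: p→t is +4, i→n is +5, e→k is +6, c→j is +7 — the shift increases by 1 each position. Each letter shifts forward by (position + 4), i.e. 4, 5, 6, … — the shift grows by one for each successive letter.
Undoing it on wrgyb: w−4=s, r−5=m, g−6=a, y−7=r, b−8=t.

smart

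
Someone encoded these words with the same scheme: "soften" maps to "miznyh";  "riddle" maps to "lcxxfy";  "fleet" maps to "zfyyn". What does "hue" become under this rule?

boy

Compare letters: s→m is +20, o→i is +20, f→z is +20 — a constant shift. It's a constant shift of +20 (ROT20).
Applying it to hue: h+20=b, u+20=o, e+20=y.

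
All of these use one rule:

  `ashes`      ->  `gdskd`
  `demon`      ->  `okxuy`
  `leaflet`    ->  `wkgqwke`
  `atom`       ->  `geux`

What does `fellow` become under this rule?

The shift depends on letter class: consonant s→d is +11, but vowel a→g is +6. The rule splits by letter class: vowels +6, consonants +11.
For fellow: f(cons)+11=q, e(vowel)+6=k, l(cons)+11=w, l(cons)+11=w, o(vowel)+6=u, w(cons)+11=h.

qkwwuh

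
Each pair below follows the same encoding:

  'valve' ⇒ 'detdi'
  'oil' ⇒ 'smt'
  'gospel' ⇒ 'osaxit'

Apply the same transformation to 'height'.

pimopb

The rule splits by letter class: vowels +4, consonants +8.
For height: h(cons)+8=p, e(vowel)+4=i, i(vowel)+4=m, g(cons)+8=o, h(cons)+8=p, t(cons)+8=b.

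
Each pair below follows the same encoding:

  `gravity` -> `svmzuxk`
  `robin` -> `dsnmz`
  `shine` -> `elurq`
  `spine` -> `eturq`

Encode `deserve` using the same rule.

pieidzq

It's a Vigenère-style cipher with numeric key [12,4]: position i shifts by key[i mod 2].
For deserve: d+12=p, e+4=i, s+12=e, e+4=i, r+12=d, v+4=z, e+12=q.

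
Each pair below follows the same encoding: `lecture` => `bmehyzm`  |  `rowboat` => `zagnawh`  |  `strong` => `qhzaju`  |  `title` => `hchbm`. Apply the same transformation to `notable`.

jahwnbm

This is an affine cipher: with a=0,…,z=25, each position x becomes (17x+22) mod 26.
For notable: n(13)→17·13+22≡9=j; o(14)→17·14+22≡0=a; t(19)→17·19+22≡7=h; a(0)→17·0+22≡22=w; b(1)→17·1+22≡13=n; l(11)→17·11+22≡1=b; e(4)→17·4+22≡12=m (all mod 26).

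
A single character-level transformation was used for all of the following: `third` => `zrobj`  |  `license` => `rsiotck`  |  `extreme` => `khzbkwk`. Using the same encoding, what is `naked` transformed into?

tkqoj

Shifts by position in third: pos 0: t→z (+6), pos 1: h→r (+10), pos 2: i→o (+6), pos 3: r→b (+10) — repeating every 2. It's a Vigenère-style cipher with numeric key [6,10]: position i shifts by key[i mod 2].
For naked: n+6=t, a+10=k, k+6=q, e+10=o, d+6=j.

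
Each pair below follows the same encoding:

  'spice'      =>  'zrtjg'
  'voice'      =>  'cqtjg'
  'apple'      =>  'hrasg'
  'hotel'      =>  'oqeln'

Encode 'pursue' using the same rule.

wwczwp

Shifts by position in spice: pos 0: s→z (+7), pos 1: p→r (+2), pos 2: i→t (+11), pos 3: c→j (+7), pos 4: e→g (+2) — repeating every 3. It's a Vigenère-style cipher with numeric key [7,2,11]: position i shifts by key[i mod 3].
On pursue: p+7=w, u+2=w, r+11=c, s+7=z, u+2=w, e+11=p.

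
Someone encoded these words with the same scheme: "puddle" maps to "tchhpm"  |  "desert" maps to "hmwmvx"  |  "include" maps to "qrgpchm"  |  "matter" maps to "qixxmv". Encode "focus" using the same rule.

jwgcw

The rule splits by letter class: vowels +8, consonants +4.
On focus: f(cons)+4=j, o(vowel)+8=w, c(cons)+4=g, u(vowel)+8=c, s(cons)+4=w.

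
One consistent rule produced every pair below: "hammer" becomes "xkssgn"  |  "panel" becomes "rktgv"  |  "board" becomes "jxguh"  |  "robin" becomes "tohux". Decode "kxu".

ore

The output letters match the input read backwards, each shifted +6: hammer reversed is remmah. The word is reversed, then every letter is shifted forward by 6.
Decoding kxu: shift back: k−6=e, x−6=r, u−6=o → ero; then reverse → ore.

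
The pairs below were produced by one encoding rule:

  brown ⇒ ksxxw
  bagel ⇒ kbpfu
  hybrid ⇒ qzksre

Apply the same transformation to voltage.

Shifts by position in brown: pos 0: b→k (+9), pos 1: r→s (+1), pos 2: o→x (+9), pos 3: w→x (+1) — repeating every 2. A repeating key of period 2 is used — shifts +9, +1 over and over.
For voltage: v+9=e, o+1=p, l+9=u, t+1=u, a+9=j, g+1=h, e+9=n.

epuujhn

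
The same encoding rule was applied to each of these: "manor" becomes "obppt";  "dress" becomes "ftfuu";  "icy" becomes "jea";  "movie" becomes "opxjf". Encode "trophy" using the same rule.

vtprja

The shift depends on letter class: consonant m→o is +2, but vowel a→b is +1. Two shifts are in play — +1 for a/e/i/o/u, +2 for every other letter.
On trophy: t(cons)+2=v, r(cons)+2=t, o(vowel)+1=p, p(cons)+2=r, h(cons)+2=j, y(cons)+2=a.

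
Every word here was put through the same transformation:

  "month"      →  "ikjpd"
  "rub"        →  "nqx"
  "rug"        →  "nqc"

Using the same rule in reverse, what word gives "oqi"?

sum

Compare letters: m→i is +22, o→k is +22, n→j is +22 — a constant shift. Every letter moves 22 places later in the alphabet, wrapping around z→a.
Reversing it on oqi: o−22=s, q−22=u, i−22=m.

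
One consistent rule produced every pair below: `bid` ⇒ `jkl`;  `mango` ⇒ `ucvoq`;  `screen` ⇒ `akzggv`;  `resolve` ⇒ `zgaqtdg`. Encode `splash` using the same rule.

axtcap

The shift depends on letter class: consonant b→j is +8, but vowel i→k is +2. Two shifts are in play — +2 for a/e/i/o/u, +8 for every other letter.
For splash: s(cons)+8=a, p(cons)+8=x, l(cons)+8=t, a(vowel)+2=c, s(cons)+8=a, h(cons)+8=p.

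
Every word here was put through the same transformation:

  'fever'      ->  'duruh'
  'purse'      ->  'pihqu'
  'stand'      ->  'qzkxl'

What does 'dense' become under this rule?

f(5)→d(3) and e(4)→u(20) fit y≡9x+10 (mod 26); the inverse of 9 mod 26 is 3. This is an affine cipher: with a=0,…,z=25, each position x becomes (9x+10) mod 26.
On dense: d(3)→9·3+10≡11=l; e(4)→9·4+10≡20=u; n(13)→9·13+10≡23=x; s(18)→9·18+10≡16=q; e(4)→9·4+10≡20=u (all mod 26).

luxqu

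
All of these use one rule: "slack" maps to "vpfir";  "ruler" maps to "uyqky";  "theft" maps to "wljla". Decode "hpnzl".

In slack: s→v is +3, l→p is +4, a→f is +5, c→i is +6 — the shift increases by 1 each position. The shift increases by 1 at each position, starting from +3: 3, 4, 5, ….
Decoding hpnzl: h−3=e, p−4=l, n−5=i, z−6=t, l−7=e.

elite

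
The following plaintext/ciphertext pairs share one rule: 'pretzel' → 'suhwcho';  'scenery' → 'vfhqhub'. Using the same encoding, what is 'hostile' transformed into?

Compare letters: p→s is +3, r→u is +3, e→h is +3 — a constant shift. This is a Caesar cipher with shift 3.
Applying it to hostile: h+3=k, o+3=r, s+3=v, t+3=w, i+3=l, l+3=o, e+3=h.

krvwloh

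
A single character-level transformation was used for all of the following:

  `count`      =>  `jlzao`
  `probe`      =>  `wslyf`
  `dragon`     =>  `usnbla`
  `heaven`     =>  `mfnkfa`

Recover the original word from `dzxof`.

suite

c(2)→j(9) and o(14)→l(11) fit y≡11x+13 (mod 26); the inverse of 11 mod 26 is 19. Treating letters as 0–25, the rule is x ↦ 11x + 13 (mod 26).
Reversing it on dzxof: d(3)→19·(3−13)≡18=s; z(25)→19·(25−13)≡20=u; x(23)→19·(23−13)≡8=i; o(14)→19·(14−13)≡19=t; f(5)→19·(5−13)≡4=e (all mod 26).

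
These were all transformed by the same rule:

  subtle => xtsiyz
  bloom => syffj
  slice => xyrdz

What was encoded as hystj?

Each letter's alphabet position (a=0..z=25) is mapped through 11·x+7 mod 26 — an affine cipher.
Reversing it on hystj: h(7)→19·(7−7)≡0=a; y(24)→19·(24−7)≡11=l; s(18)→19·(18−7)≡1=b; t(19)→19·(19−7)≡20=u; j(9)→19·(9−7)≡12=m (all mod 26).

album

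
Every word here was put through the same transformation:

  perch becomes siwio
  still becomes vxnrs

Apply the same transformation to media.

In perch: p→s is +3, e→i is +4, r→w is +5, c→i is +6 — the shift increases by 1 each position. The shift increases by 1 at each position, starting from +3: 3, 4, 5, ….
Applying it to media: m+3=p, e+4=i, d+5=i, i+6=o, a+7=h.

piioh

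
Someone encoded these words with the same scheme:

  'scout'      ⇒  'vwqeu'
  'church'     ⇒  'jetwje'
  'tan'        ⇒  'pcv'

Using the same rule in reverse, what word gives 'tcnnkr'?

The output letters match the input read backwards, each shifted +2: scout reversed is tuocs. Read the word backwards and shift each letter +2.
Decoding tcnnkr: shift back: t−2=r, c−2=a, n−2=l, n−2=l, k−2=i, r−2=p → rallip; then reverse → pillar.

pillar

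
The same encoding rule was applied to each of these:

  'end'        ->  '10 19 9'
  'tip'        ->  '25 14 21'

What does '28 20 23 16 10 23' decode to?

e is letter #5 and maps to 10: an offset of 5. Each letter is replaced by its alphabet position (a=1..z=26) + 5.
Reversing it on 28 20 23 16 10 23: 28→(28−5)÷1=23=w, 20→(20−5)÷1=15=o, 23→(23−5)÷1=18=r, 16→(16−5)÷1=11=k, 10→(10−5)÷1=5=e, 23→(23−5)÷1=18=r.

worker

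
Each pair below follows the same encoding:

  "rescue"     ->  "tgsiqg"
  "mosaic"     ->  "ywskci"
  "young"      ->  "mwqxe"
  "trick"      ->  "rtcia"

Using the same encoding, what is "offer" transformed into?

wffgt

r(17)→t(19) and e(4)→g(6) fit y≡25x+10 (mod 26); the inverse of 25 mod 26 is 25. Treating letters as 0–25, the rule is x ↦ 25x + 10 (mod 26).
For offer: o(14)→25·14+10≡22=w; f(5)→25·5+10≡5=f; f(5)→25·5+10≡5=f; e(4)→25·4+10≡6=g; r(17)→25·17+10≡19=t (all mod 26).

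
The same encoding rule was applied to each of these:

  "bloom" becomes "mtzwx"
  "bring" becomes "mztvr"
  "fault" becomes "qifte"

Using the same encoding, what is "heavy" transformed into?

smldj

Shifts by position in bloom: pos 0: b→m (+11), pos 1: l→t (+8), pos 2: o→z (+11), pos 3: o→w (+8) — repeating every 2. A repeating key of period 2 is used — shifts +11, +8 over and over.
Applying it to heavy: h+11=s, e+8=m, a+11=l, v+8=d, y+11=j.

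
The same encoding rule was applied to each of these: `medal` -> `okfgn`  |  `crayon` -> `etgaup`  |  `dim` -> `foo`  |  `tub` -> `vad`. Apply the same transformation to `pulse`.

The shift depends on letter class: consonant m→o is +2, but vowel e→k is +6. Vowels shift forward by 6 and consonants shift forward by 2.
On pulse: p(cons)+2=r, u(vowel)+6=a, l(cons)+2=n, s(cons)+2=u, e(vowel)+6=k.

ranuk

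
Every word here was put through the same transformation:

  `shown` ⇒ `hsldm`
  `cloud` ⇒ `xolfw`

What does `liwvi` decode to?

This is the alphabet-reversal cipher (Atbash): a becomes z, b becomes y, etc.
Reversing it on liwvi: l↔o, i↔r, w↔d, v↔e, i↔r.

order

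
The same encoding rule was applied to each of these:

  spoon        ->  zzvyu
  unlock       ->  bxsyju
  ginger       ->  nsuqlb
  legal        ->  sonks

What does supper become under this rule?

zewzlb

Shifts by position in spoon: pos 0: s→z (+7), pos 1: p→z (+10), pos 2: o→v (+7), pos 3: o→y (+10) — repeating every 2. The shifts repeat in a cycle of length 2: positions 0,1,… shift by +7, +10, then the pattern repeats.
For supper: s+7=z, u+10=e, p+7=w, p+10=z, e+7=l, r+10=b.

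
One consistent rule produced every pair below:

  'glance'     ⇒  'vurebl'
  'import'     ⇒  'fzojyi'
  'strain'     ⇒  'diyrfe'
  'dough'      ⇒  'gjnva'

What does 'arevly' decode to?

g(6)→v(21) and l(11)→u(20) fit y≡5x+17 (mod 26); the inverse of 5 mod 26 is 21. Treating letters as 0–25, the rule is x ↦ 5x + 17 (mod 26).
Reversing it on arevly: a(0)→21·(0−17)≡7=h; r(17)→21·(17−17)≡0=a; e(4)→21·(4−17)≡13=n; v(21)→21·(21−17)≡6=g; l(11)→21·(11−17)≡4=e; y(24)→21·(24−17)≡17=r (all mod 26).

hanger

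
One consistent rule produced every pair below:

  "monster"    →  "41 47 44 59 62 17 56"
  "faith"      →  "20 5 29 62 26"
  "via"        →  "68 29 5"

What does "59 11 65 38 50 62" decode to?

sculpt

m(#13)→41 and o(#15)→47: differences scale by 3, so n = 3·pos + 2. The formula is n = 3×(alphabet index, a=1) + 2.
Undoing it on 59 11 65 38 50 62: 59→(59−2)÷3=19=s, 11→(11−2)÷3=3=c, 65→(65−2)÷3=21=u, 38→(38−2)÷3=12=l, 50→(50−2)÷3=16=p, 62→(62−2)÷3=20=t.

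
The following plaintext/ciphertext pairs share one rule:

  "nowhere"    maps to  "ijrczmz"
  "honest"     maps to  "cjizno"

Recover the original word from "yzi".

den

This is a Caesar cipher with shift 21.
Reversing it on yzi: y−21=d, z−21=e, i−21=n.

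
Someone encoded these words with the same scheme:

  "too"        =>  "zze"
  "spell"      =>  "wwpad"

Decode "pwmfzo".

double

The output letters match the input read backwards, each shifted +11: too reversed is oot. Two steps: reverse the string, then apply a Caesar shift of +11.
Undoing it on pwmfzo: shift back: p−11=e, w−11=l, m−11=b, f−11=u, z−11=o, o−11=d → elbuod; then reverse → double.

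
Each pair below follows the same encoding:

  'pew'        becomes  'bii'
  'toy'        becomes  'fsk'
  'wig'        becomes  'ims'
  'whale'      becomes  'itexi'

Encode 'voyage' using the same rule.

The shift depends on letter class: consonant p→b is +12, but vowel e→i is +4. Vowels shift forward by 4 and consonants shift forward by 12.
For voyage: v(cons)+12=h, o(vowel)+4=s, y(cons)+12=k, a(vowel)+4=e, g(cons)+12=s, e(vowel)+4=i.

hskesi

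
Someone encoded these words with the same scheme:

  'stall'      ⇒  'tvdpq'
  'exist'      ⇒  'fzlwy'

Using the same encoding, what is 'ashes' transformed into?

In stall: s→t is +1, t→v is +2, a→d is +3, l→p is +4 — the shift increases by 1 each position. The shift increases by 1 at each position, starting from +1: 1, 2, 3, ….
For ashes: a+1=b, s+2=u, h+3=k, e+4=i, s+5=x.

bukix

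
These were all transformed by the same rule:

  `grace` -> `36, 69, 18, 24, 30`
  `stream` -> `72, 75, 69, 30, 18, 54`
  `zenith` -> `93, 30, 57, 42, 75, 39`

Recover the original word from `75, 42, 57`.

g(#7)→36 and r(#18)→69: differences scale by 3, so n = 3·pos + 15. The formula is n = 3×(alphabet index, a=1) + 15.
Reversing it on 75, 42, 57: 75→(75−15)÷3=20=t, 42→(42−15)÷3=9=i, 57→(57−15)÷3=14=n.

tin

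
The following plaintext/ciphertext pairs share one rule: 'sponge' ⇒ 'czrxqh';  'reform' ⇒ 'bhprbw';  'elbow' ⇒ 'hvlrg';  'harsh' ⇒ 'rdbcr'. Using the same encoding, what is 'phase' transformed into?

zrdch

The shift depends on letter class: consonant s→c is +10, but vowel o→r is +3. Vowels shift forward by 3 and consonants shift forward by 10.
For phase: p(cons)+10=z, h(cons)+10=r, a(vowel)+3=d, s(cons)+10=c, e(vowel)+3=h.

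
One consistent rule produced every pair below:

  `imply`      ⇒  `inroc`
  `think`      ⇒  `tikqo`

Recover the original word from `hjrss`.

hippo

The shift increases by 1 at each position, starting from +0: 0, 1, 2, ….
Decoding hjrss: h−0=h, j−1=i, r−2=p, s−3=p, s−4=o.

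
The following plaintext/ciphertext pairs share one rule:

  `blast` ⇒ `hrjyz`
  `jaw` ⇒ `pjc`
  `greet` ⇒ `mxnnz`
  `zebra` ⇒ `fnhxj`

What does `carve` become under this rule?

ijxbn

The shift depends on letter class: consonant b→h is +6, but vowel a→j is +9. Vowels shift forward by 9 and consonants shift forward by 6.
For carve: c(cons)+6=i, a(vowel)+9=j, r(cons)+6=x, v(cons)+6=b, e(vowel)+9=n.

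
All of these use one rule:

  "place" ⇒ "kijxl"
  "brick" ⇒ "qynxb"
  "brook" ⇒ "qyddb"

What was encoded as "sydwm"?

front

p(15)→k(10) and l(11)→i(8) fit y≡7x+9 (mod 26); the inverse of 7 mod 26 is 15. Each letter's alphabet position (a=0..z=25) is mapped through 7·x+9 mod 26 — an affine cipher.
Decoding sydwm: s(18)→15·(18−9)≡5=f; y(24)→15·(24−9)≡17=r; d(3)→15·(3−9)≡14=o; w(22)→15·(22−9)≡13=n; m(12)→15·(12−9)≡19=t (all mod 26).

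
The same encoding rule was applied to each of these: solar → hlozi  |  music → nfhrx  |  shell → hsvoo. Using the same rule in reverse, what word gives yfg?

Each pair mirrors across the alphabet (s↔h, o↔l, l↔o): positions sum to 25. Letters are reflected about the middle of the alphabet (position → 25−position): Atbash.
Decoding yfg: y↔b, f↔u, g↔t.

but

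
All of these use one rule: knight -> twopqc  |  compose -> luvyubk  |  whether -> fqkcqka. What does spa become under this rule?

The shift depends on letter class: consonant k→t is +9, but vowel i→o is +6. The rule splits by letter class: vowels +6, consonants +9.
On spa: s(cons)+9=b, p(cons)+9=y, a(vowel)+6=g.

byg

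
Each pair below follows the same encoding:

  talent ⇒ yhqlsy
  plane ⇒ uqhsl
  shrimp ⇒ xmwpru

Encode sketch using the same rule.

xplyhm

Vowels shift forward by 7 and consonants shift forward by 5.
For sketch: s(cons)+5=x, k(cons)+5=p, e(vowel)+7=l, t(cons)+5=y, c(cons)+5=h, h(cons)+5=m.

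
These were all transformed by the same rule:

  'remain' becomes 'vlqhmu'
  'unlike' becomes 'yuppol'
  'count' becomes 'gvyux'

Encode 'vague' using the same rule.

zhkbi

A repeating key of period 2 is used — shifts +4, +7 over and over.
For vague: v+4=z, a+7=h, g+4=k, u+7=b, e+4=i.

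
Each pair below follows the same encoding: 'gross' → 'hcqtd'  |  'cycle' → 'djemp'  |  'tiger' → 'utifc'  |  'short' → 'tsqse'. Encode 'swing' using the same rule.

thkor

Shifts by position in gross: pos 0: g→h (+1), pos 1: r→c (+11), pos 2: o→q (+2), pos 3: s→t (+1), pos 4: s→d (+11) — repeating every 3. It's a Vigenère-style cipher with numeric key [1,11,2]: position i shifts by key[i mod 3].
On swing: s+1=t, w+11=h, i+2=k, n+1=o, g+11=r.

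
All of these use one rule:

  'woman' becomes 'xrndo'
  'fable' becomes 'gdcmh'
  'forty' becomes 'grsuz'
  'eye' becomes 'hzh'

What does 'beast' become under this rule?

chdtu

The shift depends on letter class: consonant w→x is +1, but vowel o→r is +3. The rule splits by letter class: vowels +3, consonants +1.
For beast: b(cons)+1=c, e(vowel)+3=h, a(vowel)+3=d, s(cons)+1=t, t(cons)+1=u.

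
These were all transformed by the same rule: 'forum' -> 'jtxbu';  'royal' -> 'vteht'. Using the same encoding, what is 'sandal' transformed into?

wftkiu

In forum: f→j is +4, o→t is +5, r→x is +6, u→b is +7 — the shift increases by 1 each position. Letter i (0-indexed) is shifted by i+4, so successive shifts are 4, 5, 6, ….
Applying it to sandal: s+4=w, a+5=f, n+6=t, d+7=k, a+8=i, l+9=u.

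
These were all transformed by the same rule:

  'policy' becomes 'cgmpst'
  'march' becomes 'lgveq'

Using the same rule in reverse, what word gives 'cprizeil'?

heavenly

Two steps: reverse the string, then apply a Caesar shift of +4.
Decoding cprizeil: shift back: c−4=y, p−4=l, r−4=n, i−4=e, z−4=v, e−4=a, i−4=e, l−4=h → ylnevaeh; then reverse → heavenly.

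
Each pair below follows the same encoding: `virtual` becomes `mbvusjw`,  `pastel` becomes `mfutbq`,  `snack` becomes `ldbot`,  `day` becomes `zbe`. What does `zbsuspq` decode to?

Two steps: reverse the string, then apply a Caesar shift of +1.
Undoing it on zbsuspq: shift back: z−1=y, b−1=a, s−1=r, u−1=t, s−1=r, p−1=o, q−1=p → yartrop; then reverse → portray.

portray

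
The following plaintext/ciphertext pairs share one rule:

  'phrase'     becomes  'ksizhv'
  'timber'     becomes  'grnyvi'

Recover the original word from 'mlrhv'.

noise

Each letter is replaced by its mirror in the alphabet: a↔z, b↔y, c↔x, and so on (the Atbash cipher).
Reversing it on mlrhv: m↔n, l↔o, r↔i, h↔s, v↔e.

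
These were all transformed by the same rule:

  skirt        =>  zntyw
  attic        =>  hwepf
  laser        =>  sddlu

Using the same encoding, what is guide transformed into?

Shifts by position in skirt: pos 0: s→z (+7), pos 1: k→n (+3), pos 2: i→t (+11), pos 3: r→y (+7), pos 4: t→w (+3) — repeating every 3. The shifts repeat in a cycle of length 3: positions 0,1,… shift by +7, +3, +11, then the pattern repeats.
For guide: g+7=n, u+3=x, i+11=t, d+7=k, e+3=h.

nxtkh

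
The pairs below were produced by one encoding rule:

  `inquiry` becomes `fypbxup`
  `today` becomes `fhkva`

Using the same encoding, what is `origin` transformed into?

upnpyv

The output letters match the input read backwards, each shifted +7: inquiry reversed is yriuqni. Two steps: reverse the string, then apply a Caesar shift of +7.
For origin: reverse → nigiro; then shift: n+7=u, i+7=p, g+7=n, i+7=p, r+7=y, o+7=v.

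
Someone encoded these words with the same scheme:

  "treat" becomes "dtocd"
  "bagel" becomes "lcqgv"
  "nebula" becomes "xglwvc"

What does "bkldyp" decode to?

Shifts by position in treat: pos 0: t→d (+10), pos 1: r→t (+2), pos 2: e→o (+10), pos 3: a→c (+2) — repeating every 2. The shifts repeat in a cycle of length 2: positions 0,1,… shift by +10, +2, then the pattern repeats.
Decoding bkldyp: b−10=r, k−2=i, l−10=b, d−2=b, y−10=o, p−2=n.

ribbon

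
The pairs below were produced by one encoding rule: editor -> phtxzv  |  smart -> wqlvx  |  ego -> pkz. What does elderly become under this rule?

pphpvpc

The shift depends on letter class: consonant d→h is +4, but vowel e→p is +11. The rule splits by letter class: vowels +11, consonants +4.
For elderly: e(vowel)+11=p, l(cons)+4=p, d(cons)+4=h, e(vowel)+11=p, r(cons)+4=v, l(cons)+4=p, y(cons)+4=c.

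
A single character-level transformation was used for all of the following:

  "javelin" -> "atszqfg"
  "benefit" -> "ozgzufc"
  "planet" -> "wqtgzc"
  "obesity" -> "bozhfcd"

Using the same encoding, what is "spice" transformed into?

j(9)→a(0) and a(0)→t(19) fit y≡21x+19 (mod 26); the inverse of 21 mod 26 is 5. Each letter's alphabet position (a=0..z=25) is mapped through 21·x+19 mod 26 — an affine cipher.
For spice: s(18)→21·18+19≡7=h; p(15)→21·15+19≡22=w; i(8)→21·8+19≡5=f; c(2)→21·2+19≡9=j; e(4)→21·4+19≡25=z (all mod 26).

hwfjz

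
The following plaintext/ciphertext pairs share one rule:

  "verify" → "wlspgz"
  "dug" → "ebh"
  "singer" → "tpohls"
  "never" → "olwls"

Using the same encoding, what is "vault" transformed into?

whbmu

The shift depends on letter class: consonant v→w is +1, but vowel e→l is +7. Vowels shift forward by 7 and consonants shift forward by 1.
Applying it to vault: v(cons)+1=w, a(vowel)+7=h, u(vowel)+7=b, l(cons)+1=m, t(cons)+1=u.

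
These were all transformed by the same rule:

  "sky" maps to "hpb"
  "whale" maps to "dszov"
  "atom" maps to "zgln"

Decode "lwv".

ode

Each pair mirrors across the alphabet (s↔h, k↔p, y↔b): positions sum to 25. Each letter is replaced by its mirror in the alphabet: a↔z, b↔y, c↔x, and so on (the Atbash cipher).
Decoding lwv: l↔o, w↔d, v↔e.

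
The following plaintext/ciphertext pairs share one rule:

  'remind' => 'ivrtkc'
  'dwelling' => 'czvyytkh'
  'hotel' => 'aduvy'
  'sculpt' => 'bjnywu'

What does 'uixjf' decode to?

track

r(17)→i(8) and e(4)→v(21) fit y≡19x+23 (mod 26); the inverse of 19 mod 26 is 11. Treating letters as 0–25, the rule is x ↦ 19x + 23 (mod 26).
Reversing it on uixjf: u(20)→11·(20−23)≡19=t; i(8)→11·(8−23)≡17=r; x(23)→11·(23−23)≡0=a; j(9)→11·(9−23)≡2=c; f(5)→11·(5−23)≡10=k (all mod 26).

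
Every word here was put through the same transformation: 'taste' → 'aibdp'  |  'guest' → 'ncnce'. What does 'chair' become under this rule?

jpjsc

In taste: t→a is +7, a→i is +8, s→b is +9, t→d is +10 — the shift increases by 1 each position. Each letter shifts forward by (position + 7), i.e. 7, 8, 9, … — the shift grows by one for each successive letter.
For chair: c+7=j, h+8=p, a+9=j, i+10=s, r+11=c.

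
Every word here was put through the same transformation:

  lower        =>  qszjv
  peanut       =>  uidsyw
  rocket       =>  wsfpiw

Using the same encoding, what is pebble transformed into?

Shifts by position in lower: pos 0: l→q (+5), pos 1: o→s (+4), pos 2: w→z (+3), pos 3: e→j (+5), pos 4: r→v (+4) — repeating every 3. It's a Vigenère-style cipher with numeric key [5,4,3]: position i shifts by key[i mod 3].
For pebble: p+5=u, e+4=i, b+3=e, b+5=g, l+4=p, e+3=h.

uiegph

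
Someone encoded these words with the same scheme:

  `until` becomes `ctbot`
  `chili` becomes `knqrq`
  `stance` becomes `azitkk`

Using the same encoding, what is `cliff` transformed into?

krqln

Shifts by position in until: pos 0: u→c (+8), pos 1: n→t (+6), pos 2: t→b (+8), pos 3: i→o (+6) — repeating every 2. A repeating key of period 2 is used — shifts +8, +6 over and over.
Applying it to cliff: c+8=k, l+6=r, i+8=q, f+6=l, f+8=n.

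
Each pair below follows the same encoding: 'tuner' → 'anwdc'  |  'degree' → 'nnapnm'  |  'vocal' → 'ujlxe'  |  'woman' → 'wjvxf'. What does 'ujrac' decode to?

The output letters match the input read backwards, each shifted +9: tuner reversed is renut. Read the word backwards and shift each letter +9.
Decoding ujrac: shift back: u−9=l, j−9=a, r−9=i, a−9=r, c−9=t → lairt; then reverse → trial.

trial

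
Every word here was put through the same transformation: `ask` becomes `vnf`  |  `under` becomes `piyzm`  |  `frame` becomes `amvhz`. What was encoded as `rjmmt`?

worry

Compare letters: a→v is +21, s→n is +21, k→f is +21 — a constant shift. Every letter moves 21 places later in the alphabet, wrapping around z→a.
Undoing it on rjmmt: r−21=w, j−21=o, m−21=r, m−21=r, t−21=y.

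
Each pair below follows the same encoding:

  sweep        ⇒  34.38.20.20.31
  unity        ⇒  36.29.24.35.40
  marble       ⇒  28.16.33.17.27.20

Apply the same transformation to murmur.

28.36.33.28.36.33

s is letter #19 and maps to 34: an offset of 15. The number is (letter's place in the alphabet, a=1) + 15.
On murmur: m=13→28, u=21→36, r=18→33, m=13→28, u=21→36, r=18→33.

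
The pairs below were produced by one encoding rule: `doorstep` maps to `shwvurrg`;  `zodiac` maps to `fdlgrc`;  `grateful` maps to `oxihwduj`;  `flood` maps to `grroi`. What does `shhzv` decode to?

sweep

Read the word backwards and shift each letter +3.
Undoing it on shhzv: shift back: s−3=p, h−3=e, h−3=e, z−3=w, v−3=s → peews; then reverse → sweep.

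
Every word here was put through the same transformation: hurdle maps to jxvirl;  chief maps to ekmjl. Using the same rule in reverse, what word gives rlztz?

pivot

In hurdle: h→j is +2, u→x is +3, r→v is +4, d→i is +5 — the shift increases by 1 each position. Letter i (0-indexed) is shifted by i+2, so successive shifts are 2, 3, 4, ….
Reversing it on rlztz: r−2=p, l−3=i, z−4=v, t−5=o, z−6=t.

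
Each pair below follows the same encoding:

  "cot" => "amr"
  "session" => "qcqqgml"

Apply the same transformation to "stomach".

Compare letters: c→a is +24, o→m is +24, t→r is +24 — a constant shift. Every letter moves 24 places later in the alphabet, wrapping around z→a.
For stomach: s+24=q, t+24=r, o+24=m, m+24=k, a+24=y, c+24=a, h+24=f.

qrmkyaf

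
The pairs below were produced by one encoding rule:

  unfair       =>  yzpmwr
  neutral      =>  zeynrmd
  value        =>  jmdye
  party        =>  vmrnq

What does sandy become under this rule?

u(20)→y(24) and n(13)→z(25) fit y≡11x+12 (mod 26); the inverse of 11 mod 26 is 19. This is an affine cipher: with a=0,…,z=25, each position x becomes (11x+12) mod 26.
For sandy: s(18)→11·18+12≡2=c; a(0)→11·0+12≡12=m; n(13)→11·13+12≡25=z; d(3)→11·3+12≡19=t; y(24)→11·24+12≡16=q (all mod 26).

cmztq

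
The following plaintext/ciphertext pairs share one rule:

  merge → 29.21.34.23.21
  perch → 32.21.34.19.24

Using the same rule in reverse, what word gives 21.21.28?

eel

m is letter #13 and maps to 29: an offset of 16. Letters become their 1-based position plus 16 (so a→17, b→18, …).
Decoding 21.21.28: 21→(21−16)÷1=5=e, 21→(21−16)÷1=5=e, 28→(28−16)÷1=12=l.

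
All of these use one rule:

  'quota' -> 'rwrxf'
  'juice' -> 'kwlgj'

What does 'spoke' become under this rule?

trroj

In quota: q→r is +1, u→w is +2, o→r is +3, t→x is +4 — the shift increases by 1 each position. Each letter shifts forward by (position + 1), i.e. 1, 2, 3, … — the shift grows by one for each successive letter.
On spoke: s+1=t, p+2=r, o+3=r, k+4=o, e+5=j.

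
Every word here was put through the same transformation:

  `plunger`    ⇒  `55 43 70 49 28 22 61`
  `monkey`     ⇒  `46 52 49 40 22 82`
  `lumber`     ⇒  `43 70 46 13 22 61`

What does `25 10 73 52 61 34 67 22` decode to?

The formula is n = 3×(alphabet index, a=1) + 7.
Reversing it on 25 10 73 52 61 34 67 22: 25→(25−7)÷3=6=f, 10→(10−7)÷3=1=a, 73→(73−7)÷3=22=v, 52→(52−7)÷3=15=o, 61→(61−7)÷3=18=r, 34→(34−7)÷3=9=i, 67→(67−7)÷3=20=t, 22→(22−7)÷3=5=e.

favorite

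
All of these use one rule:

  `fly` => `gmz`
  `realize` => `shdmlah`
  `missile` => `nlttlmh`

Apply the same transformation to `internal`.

Two shifts are in play — +3 for a/e/i/o/u, +1 for every other letter.
For internal: i(vowel)+3=l, n(cons)+1=o, t(cons)+1=u, e(vowel)+3=h, r(cons)+1=s, n(cons)+1=o, a(vowel)+3=d, l(cons)+1=m.

louhsodm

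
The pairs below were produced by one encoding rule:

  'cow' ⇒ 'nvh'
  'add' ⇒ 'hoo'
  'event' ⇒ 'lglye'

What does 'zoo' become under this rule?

The shift depends on letter class: consonant c→n is +11, but vowel o→v is +7. Vowels shift forward by 7 and consonants shift forward by 11.
For zoo: z(cons)+11=k, o(vowel)+7=v, o(vowel)+7=v.

kvv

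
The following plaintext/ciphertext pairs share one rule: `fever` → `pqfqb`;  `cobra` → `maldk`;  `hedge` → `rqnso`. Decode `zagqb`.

Shifts by position in fever: pos 0: f→p (+10), pos 1: e→q (+12), pos 2: v→f (+10), pos 3: e→q (+12) — repeating every 2. The shifts repeat in a cycle of length 2: positions 0,1,… shift by +10, +12, then the pattern repeats.
Undoing it on zagqb: z−10=p, a−12=o, g−10=w, q−12=e, b−10=r.

power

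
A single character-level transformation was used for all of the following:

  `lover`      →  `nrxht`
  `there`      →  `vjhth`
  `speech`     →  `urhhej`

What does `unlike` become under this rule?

Vowels shift forward by 3 and consonants shift forward by 2.
For unlike: u(vowel)+3=x, n(cons)+2=p, l(cons)+2=n, i(vowel)+3=l, k(cons)+2=m, e(vowel)+3=h.

xpnlmh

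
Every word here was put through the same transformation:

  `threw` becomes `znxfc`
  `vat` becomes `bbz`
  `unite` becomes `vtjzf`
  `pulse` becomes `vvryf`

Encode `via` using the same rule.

bjb

The shift depends on letter class: consonant t→z is +6, but vowel e→f is +1. Vowels shift forward by 1 and consonants shift forward by 6.
On via: v(cons)+6=b, i(vowel)+1=j, a(vowel)+1=b.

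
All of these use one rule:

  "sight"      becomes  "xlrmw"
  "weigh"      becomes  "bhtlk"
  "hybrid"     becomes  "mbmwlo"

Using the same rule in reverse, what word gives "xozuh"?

Shifts by position in sight: pos 0: s→x (+5), pos 1: i→l (+3), pos 2: g→r (+11), pos 3: h→m (+5), pos 4: t→w (+3) — repeating every 3. A repeating key of period 3 is used — shifts +5, +3, +11 over and over.
Undoing it on xozuh: x−5=s, o−3=l, z−11=o, u−5=p, h−3=e.

slope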